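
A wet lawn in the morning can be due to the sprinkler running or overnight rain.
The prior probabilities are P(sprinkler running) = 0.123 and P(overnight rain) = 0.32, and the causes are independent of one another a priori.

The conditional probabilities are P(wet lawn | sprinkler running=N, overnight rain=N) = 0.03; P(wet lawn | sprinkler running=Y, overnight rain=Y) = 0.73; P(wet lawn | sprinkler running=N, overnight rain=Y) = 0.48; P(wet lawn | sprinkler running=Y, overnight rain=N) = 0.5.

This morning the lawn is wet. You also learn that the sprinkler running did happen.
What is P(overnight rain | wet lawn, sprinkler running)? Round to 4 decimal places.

For the numerator, keep only overnight rain=true terms: 0.73*0.32 = 0.233600
The normalizing constant is 0.5*0.68 + 0.73*0.32 = 0.573600
P(overnight rain | wet lawn, sprinkler running) = 0.233600/0.573600 ≈ 0.4073

P(overnight rain | wet lawn, sprinkler running) ≈ 0.4073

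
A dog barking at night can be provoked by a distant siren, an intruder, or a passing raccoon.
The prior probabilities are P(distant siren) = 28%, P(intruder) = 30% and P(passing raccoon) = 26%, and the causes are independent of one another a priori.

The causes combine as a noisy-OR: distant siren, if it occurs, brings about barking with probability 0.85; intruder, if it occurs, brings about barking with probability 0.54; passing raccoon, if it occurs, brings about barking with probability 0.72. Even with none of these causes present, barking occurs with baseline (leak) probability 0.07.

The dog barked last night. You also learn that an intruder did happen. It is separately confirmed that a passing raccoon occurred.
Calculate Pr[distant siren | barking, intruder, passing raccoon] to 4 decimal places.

Under noisy-OR, P(barking | causes) = 1 − (1−0.07)·∏(1−qᵢ) over the active causes.
By total probability over both values of distant siren:
  P(barking | intruder, passing raccoon) = 0.880216·0.72 + 0.982032·0.28
        = 0.633756 + 0.274969 = 0.908725
Configurations with distant siren contribute 0.274969, so
  P(distant siren | barking, intruder, passing raccoon) = 0.274969 / 0.908725 ≈ 0.3026

Pr[distant siren | barking, intruder, passing raccoon] ≈ 0.3026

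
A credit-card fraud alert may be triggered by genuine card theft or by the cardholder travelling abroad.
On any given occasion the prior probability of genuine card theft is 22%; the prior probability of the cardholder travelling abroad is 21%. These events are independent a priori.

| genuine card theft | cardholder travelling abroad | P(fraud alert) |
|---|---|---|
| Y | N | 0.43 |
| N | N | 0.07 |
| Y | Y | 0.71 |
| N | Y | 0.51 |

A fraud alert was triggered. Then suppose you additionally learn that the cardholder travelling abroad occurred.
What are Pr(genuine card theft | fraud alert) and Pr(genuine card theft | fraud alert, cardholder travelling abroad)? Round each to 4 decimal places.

Pr(genuine card theft | fraud alert) ≈ 0.4591; Pr(genuine card theft | fraud alert, cardholder travelling abroad) ≈ 0.2819

Weight on genuine card theft=true, given the evidence: 0.074734 + 0.032802 = 0.107536
Normalizer over all consistent configurations: 0.07*0.78*0.79 + 0.51*0.78*0.21 + 0.43*0.22*0.79 + 0.71*0.22*0.21 = 0.234208
P(genuine card theft | fraud alert) = 0.107536/0.234208 ≈ 0.4591

With the extra evidence:
Sum P(fraud alert|·) weighted by the priors over both values of genuine card theft:
  P(fraud alert | cardholder travelling abroad) = 0.51*0.78 + 0.71*0.22
        = 0.397800 + 0.156200 = 0.554000
Keeping only the genuine card theft-present terms gives 0.156200, so
  P(genuine card theft | fraud alert, cardholder travelling abroad) = 0.156200 / 0.554000 ≈ 0.2819
— cardholder travelling abroad explains away the evidence for genuine card theft.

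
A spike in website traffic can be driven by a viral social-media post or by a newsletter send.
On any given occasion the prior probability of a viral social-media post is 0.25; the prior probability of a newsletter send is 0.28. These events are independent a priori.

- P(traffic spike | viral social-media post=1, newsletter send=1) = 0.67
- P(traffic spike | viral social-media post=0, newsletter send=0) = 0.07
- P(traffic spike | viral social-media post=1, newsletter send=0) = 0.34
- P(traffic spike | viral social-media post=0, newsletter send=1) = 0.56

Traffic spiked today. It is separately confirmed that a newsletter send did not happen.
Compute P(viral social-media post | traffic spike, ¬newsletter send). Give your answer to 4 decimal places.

Numerator (weight on configurations with viral social-media post): 0.34×0.25 = 0.085000
Normalizer over all consistent configurations: 0.07×0.75 + 0.34×0.25 = 0.137500
P(viral social-media post | traffic spike, ¬newsletter send) = 0.085000/0.137500 ≈ 0.6182

P(viral social-media post | traffic spike, ¬newsletter send) ≈ 0.6182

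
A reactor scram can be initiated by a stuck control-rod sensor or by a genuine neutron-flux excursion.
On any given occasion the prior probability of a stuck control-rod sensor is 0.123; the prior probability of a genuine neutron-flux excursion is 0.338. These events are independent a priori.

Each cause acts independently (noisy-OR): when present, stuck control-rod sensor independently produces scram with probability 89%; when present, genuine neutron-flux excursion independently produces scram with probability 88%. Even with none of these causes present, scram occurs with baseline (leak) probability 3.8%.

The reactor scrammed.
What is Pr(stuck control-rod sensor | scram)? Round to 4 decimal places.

Under noisy-OR, P(scram | causes) = 1 − (1−0.038)·∏(1−qᵢ) over the active causes.
By total probability over the 4 (stuck control-rod sensor, genuine neutron-flux excursion) configurations:
  P(scram) = 0.038×0.877×0.662 + 0.88456×0.877×0.338 + 0.89418×0.123×0.662 + 0.987302×0.123×0.338
        = 0.022062 + 0.262207 + 0.072810 + 0.041046 = 0.398125
Keeping only the stuck control-rod sensor-present terms gives 0.113856, so
  P(stuck control-rod sensor | scram) = 0.113856 / 0.398125 ≈ 0.2860

Pr(stuck control-rod sensor | scram) ≈ 0.2860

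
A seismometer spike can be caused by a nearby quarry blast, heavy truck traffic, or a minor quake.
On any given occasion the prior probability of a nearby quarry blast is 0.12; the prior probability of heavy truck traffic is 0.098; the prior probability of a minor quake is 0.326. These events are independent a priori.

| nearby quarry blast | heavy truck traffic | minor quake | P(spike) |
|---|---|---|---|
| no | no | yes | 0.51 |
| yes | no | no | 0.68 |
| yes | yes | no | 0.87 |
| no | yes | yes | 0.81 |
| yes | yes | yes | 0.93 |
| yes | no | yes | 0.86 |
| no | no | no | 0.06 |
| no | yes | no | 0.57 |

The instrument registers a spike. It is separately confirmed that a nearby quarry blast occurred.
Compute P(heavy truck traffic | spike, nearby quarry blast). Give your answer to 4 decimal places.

Sum P(spike|·) weighted by the priors over the 4 (heavy truck traffic, minor quake) configurations:
  P(spike | nearby quarry blast) = 0.68*0.902*0.674 + 0.86*0.902*0.326 + 0.87*0.098*0.674 + 0.93*0.098*0.326
        = 0.413405 + 0.252885 + 0.057465 + 0.029712 = 0.753467
The terms with heavy truck traffic present sum to 0.087177, so
  P(heavy truck traffic | spike, nearby quarry blast) = 0.087177 / 0.753467 ≈ 0.1157

P(heavy truck traffic | spike, nearby quarry blast) ≈ 0.1157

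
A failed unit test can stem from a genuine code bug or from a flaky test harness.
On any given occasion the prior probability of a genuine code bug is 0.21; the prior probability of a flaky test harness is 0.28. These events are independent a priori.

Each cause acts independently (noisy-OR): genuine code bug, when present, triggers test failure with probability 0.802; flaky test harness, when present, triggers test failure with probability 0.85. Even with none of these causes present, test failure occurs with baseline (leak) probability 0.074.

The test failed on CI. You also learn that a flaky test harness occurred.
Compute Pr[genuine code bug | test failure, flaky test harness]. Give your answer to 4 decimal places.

Under noisy-OR, P(test failure | causes) = 1 − (1−0.074)·∏(1−qᵢ) over the active causes.
For the numerator, keep only genuine code bug=true terms: 0.972498×0.21 = 0.204225
The normalizing constant is 0.8611×0.79 + 0.972498×0.21 = 0.884494
Posterior = 0.204225 / 0.884494 ≈ 0.2309

Pr[genuine code bug | test failure, flaky test harness] ≈ 0.2309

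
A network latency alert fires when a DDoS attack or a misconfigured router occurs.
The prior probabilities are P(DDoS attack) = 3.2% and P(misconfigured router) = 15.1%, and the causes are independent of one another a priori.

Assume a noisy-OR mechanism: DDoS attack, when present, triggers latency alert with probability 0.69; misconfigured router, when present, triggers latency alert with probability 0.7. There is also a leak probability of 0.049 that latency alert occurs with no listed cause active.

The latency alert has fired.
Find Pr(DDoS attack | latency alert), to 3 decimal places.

Pr(DDoS attack | latency alert) ≈ 0.140

Under noisy-OR, P(latency alert | causes) = 1 − (1−0.049)·∏(1−qᵢ) over the active causes.
Sum P(latency alert|·) weighted by the priors over the 4 (DDoS attack, misconfigured router) configurations:
  P(latency alert) = 0.049×0.968×0.849 + 0.7147×0.968×0.151 + 0.70519×0.032×0.849 + 0.911557×0.032×0.151
        = 0.040270 + 0.104466 + 0.019159 + 0.004405 = 0.168300
Keeping only the DDoS attack-present terms gives 0.023564, so
  P(DDoS attack | latency alert) = 0.023564 / 0.168300 ≈ 0.140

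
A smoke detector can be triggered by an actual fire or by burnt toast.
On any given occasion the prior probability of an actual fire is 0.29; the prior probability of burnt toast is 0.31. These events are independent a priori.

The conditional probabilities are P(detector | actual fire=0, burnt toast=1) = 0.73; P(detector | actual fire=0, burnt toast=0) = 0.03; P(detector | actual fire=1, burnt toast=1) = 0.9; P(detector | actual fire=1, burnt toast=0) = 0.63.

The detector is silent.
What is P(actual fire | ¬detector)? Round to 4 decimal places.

P(actual fire | ¬detector) ≈ 0.1344

Sum P(¬detector|·) weighted by the priors over the 4 (actual fire, burnt toast) configurations:
  P(¬detector) = 0.97·0.71·0.69 + 0.27·0.71·0.31 + 0.37·0.29·0.69 + 0.1·0.29·0.31
        = 0.475203 + 0.059427 + 0.074037 + 0.008990 = 0.617657
Configurations with actual fire contribute 0.083027, so
  P(actual fire | ¬detector) = 0.083027 / 0.617657 ≈ 0.1344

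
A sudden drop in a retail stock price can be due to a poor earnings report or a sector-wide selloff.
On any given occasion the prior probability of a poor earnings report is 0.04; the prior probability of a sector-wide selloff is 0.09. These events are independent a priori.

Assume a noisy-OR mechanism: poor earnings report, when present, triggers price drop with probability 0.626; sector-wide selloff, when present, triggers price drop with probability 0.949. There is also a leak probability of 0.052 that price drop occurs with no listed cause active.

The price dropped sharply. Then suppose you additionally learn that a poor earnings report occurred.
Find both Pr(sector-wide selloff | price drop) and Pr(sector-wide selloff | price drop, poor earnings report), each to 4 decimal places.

Under noisy-OR, P(price drop | causes) = 1 − (1−0.052)·∏(1−qᵢ) over the active causes.
Sum P(price drop|·) weighted by the priors over the 4 (poor earnings report, sector-wide selloff) configurations:
  P(price drop) = 0.052*0.96*0.91 + 0.951652*0.96*0.09 + 0.645448*0.04*0.91 + 0.981918*0.04*0.09
        = 0.045427 + 0.082223 + 0.023494 + 0.003535 = 0.154679
Keeping only the sector-wide selloff-present terms gives 0.085758, so
  P(sector-wide selloff | price drop) = 0.085758 / 0.154679 ≈ 0.5544

Now also conditioning on poor earnings report=true:
P(price drop | poor earnings report) = 0.645448*0.91 + 0.981918*0.09 = 0.587358 + 0.088373 = 0.675731
The sector-wide selloff-present share is 0.981918*0.09 = 0.088373.
Hence the posterior is 0.088373/0.675731 ≈ 0.1308.

Pr(sector-wide selloff | price drop) ≈ 0.5544; Pr(sector-wide selloff | price drop, poor earnings report) ≈ 0.1308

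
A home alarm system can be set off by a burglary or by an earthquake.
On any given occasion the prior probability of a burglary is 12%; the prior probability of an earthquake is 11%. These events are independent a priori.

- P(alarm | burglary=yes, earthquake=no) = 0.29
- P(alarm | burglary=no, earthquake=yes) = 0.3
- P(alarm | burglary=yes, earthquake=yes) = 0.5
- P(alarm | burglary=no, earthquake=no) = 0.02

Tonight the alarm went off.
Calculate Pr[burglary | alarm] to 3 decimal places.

Pr[burglary | alarm] ≈ 0.457

Numerator (weight on configurations with burglary): 0.030972 + 0.006600 = 0.037572
Normalizer over all consistent configurations: 0.02×0.88×0.89 + 0.3×0.88×0.11 + 0.29×0.12×0.89 + 0.5×0.12×0.11 = 0.082276
Posterior = 0.037572 / 0.082276 ≈ 0.457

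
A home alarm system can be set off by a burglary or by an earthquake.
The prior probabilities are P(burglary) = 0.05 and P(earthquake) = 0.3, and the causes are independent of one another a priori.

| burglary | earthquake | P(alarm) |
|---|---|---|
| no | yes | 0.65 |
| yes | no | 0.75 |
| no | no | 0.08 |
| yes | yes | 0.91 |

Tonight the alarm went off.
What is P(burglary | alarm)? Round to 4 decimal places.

P(burglary | alarm) ≈ 0.1433

Numerator (weight on configurations with burglary): 0.026250 + 0.013650 = 0.039900
Denominator P(alarm): 0.08×0.95×0.7 + 0.65×0.95×0.3 + 0.75×0.05×0.7 + 0.91×0.05×0.3 = 0.278350
Posterior = 0.039900 / 0.278350 ≈ 0.1433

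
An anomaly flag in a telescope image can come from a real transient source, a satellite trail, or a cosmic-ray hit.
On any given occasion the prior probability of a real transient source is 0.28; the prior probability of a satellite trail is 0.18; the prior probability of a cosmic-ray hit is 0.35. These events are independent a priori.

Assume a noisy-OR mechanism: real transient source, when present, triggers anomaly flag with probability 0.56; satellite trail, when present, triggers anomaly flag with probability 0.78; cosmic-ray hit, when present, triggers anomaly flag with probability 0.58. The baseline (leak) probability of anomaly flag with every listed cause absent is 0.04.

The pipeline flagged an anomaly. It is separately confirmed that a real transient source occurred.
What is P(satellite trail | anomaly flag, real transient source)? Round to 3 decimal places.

Under noisy-OR, P(anomaly flag | causes) = 1 − (1−0.04)·∏(1−qᵢ) over the active causes.
P(anomaly flag | real transient source) = 0.5776*0.82*0.65 + 0.822592*0.82*0.35 + 0.907072*0.18*0.65 + 0.96097*0.18*0.35 = 0.307861 + 0.236084 + 0.106127 + 0.060541 = 0.710613
Of this, 0.166668 comes from 0.106127 + 0.060541 (the satellite trail=true cases).
P(satellite trail | anomaly flag, real transient source) = 0.166668 / 0.710613 ≈ 0.235

P(satellite trail | anomaly flag, real transient source) ≈ 0.235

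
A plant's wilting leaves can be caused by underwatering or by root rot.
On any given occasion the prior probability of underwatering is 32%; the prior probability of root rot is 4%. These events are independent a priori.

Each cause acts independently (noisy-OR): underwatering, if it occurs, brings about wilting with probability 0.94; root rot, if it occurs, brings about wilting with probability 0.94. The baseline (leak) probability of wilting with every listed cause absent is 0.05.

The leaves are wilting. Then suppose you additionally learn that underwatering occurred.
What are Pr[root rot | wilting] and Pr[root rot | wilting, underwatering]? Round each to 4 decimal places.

Under noisy-OR, P(wilting | causes) = 1 − (1−0.05)·∏(1−qᵢ) over the active causes.
Weight on root rot=true, given the evidence: 0.025650 + 0.012756 = 0.038406
The normalizing constant is 0.05·0.68·0.96 + 0.943·0.68·0.04 + 0.943·0.32·0.96 + 0.99658·0.32·0.04 = 0.360736
Posterior = 0.038406 / 0.360736 ≈ 0.1065

With the extra evidence:
Numerator (weight on configurations with root rot): 0.99658*0.04 = 0.039863
The normalizing constant is 0.943*0.96 + 0.99658*0.04 = 0.945143
Posterior = 0.039863 / 0.945143 ≈ 0.0422

Pr[root rot | wilting] ≈ 0.1065; Pr[root rot | wilting, underwatering] ≈ 0.0422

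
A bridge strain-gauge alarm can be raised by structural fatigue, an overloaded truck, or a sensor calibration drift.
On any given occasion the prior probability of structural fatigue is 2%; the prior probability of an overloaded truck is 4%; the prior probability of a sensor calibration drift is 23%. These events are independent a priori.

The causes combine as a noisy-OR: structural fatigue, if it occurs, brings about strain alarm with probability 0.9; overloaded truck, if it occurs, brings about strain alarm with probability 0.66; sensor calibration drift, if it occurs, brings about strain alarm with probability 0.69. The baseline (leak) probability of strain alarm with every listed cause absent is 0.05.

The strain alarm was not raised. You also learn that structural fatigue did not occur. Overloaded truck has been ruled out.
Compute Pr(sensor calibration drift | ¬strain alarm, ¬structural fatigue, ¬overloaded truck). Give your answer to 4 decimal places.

Pr(sensor calibration drift | ¬strain alarm, ¬structural fatigue, ¬overloaded truck) ≈ 0.0847

Under noisy-OR, P(strain alarm | causes) = 1 − (1−0.05)·∏(1−qᵢ) over the active causes.
Enumerate both values of sensor calibration drift and weight by the priors:
  P(¬strain alarm | ¬structural fatigue, ¬overloaded truck) = 0.95*0.77 + 0.2945*0.23
        = 0.731500 + 0.067735 = 0.799235
Keeping only the sensor calibration drift-present terms gives 0.067735, so
  P(sensor calibration drift | ¬strain alarm, ¬structural fatigue, ¬overloaded truck) = 0.067735 / 0.799235 ≈ 0.0847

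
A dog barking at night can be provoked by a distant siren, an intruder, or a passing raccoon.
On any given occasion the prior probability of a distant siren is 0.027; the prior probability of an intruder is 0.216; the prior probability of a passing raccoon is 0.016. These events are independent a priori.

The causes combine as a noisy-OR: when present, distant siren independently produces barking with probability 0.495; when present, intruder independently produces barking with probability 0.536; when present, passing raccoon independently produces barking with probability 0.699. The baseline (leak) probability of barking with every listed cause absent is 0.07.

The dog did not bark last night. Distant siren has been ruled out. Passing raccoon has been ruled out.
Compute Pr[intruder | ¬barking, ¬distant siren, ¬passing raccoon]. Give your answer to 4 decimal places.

Pr[intruder | ¬barking, ¬distant siren, ¬passing raccoon] ≈ 0.1133

Under noisy-OR, P(barking | causes) = 1 − (1−0.07)·∏(1−qᵢ) over the active causes.
Weight on intruder=true, given the evidence: 0.43152*0.216 = 0.093208
The normalizing constant is 0.93*0.784 + 0.43152*0.216 = 0.822328
Posterior = 0.093208 / 0.822328 ≈ 0.1133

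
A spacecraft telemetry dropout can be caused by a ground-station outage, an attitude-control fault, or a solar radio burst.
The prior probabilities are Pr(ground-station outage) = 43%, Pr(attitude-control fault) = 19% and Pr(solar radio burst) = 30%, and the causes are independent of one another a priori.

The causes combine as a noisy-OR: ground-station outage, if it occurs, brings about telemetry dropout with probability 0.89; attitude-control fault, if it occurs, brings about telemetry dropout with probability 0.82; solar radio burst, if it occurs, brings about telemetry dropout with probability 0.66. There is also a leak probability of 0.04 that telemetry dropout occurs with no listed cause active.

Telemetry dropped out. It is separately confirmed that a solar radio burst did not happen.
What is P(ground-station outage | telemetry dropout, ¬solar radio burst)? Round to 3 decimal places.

Under noisy-OR, P(telemetry dropout | causes) = 1 − (1−0.04)·∏(1−qᵢ) over the active causes.
P(telemetry dropout | ¬solar radio burst) = 0.04×0.57×0.81 + 0.8272×0.57×0.19 + 0.8944×0.43×0.81 + 0.980992×0.43×0.19 = 0.018468 + 0.089586 + 0.311520 + 0.080147 = 0.499721
The ground-station outage-present share is 0.311520 + 0.080147 = 0.391667.
So P(ground-station outage | telemetry dropout, ¬solar radio burst) = 0.391667/0.499721 ≈ 0.784.

P(ground-station outage | telemetry dropout, ¬solar radio burst) ≈ 0.784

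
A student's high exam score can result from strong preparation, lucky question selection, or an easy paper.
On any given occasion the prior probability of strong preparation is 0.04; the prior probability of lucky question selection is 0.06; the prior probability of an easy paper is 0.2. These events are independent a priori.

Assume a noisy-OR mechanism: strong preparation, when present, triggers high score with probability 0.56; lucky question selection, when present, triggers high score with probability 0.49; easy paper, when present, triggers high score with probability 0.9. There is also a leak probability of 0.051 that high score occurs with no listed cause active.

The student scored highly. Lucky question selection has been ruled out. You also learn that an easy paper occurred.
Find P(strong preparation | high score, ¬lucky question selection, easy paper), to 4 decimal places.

Under noisy-OR, P(high score | causes) = 1 − (1−0.051)·∏(1−qᵢ) over the active causes.
By total probability over both values of strong preparation:
  P(high score | ¬lucky question selection, easy paper) = 0.9051·0.96 + 0.958244·0.04
        = 0.868896 + 0.038330 = 0.907226
Configurations with strong preparation contribute 0.038330, so
  P(strong preparation | high score, ¬lucky question selection, easy paper) = 0.038330 / 0.907226 ≈ 0.0422

P(strong preparation | high score, ¬lucky question selection, easy paper) ≈ 0.0422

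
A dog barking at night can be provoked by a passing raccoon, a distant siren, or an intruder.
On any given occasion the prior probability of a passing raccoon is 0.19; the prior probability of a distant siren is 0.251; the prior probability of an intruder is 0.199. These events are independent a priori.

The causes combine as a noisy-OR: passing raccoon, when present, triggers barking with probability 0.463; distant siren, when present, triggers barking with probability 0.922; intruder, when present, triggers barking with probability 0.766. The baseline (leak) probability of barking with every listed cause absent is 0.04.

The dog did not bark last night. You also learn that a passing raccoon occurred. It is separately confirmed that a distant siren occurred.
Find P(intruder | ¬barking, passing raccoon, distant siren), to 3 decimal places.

Under noisy-OR, P(barking | causes) = 1 − (1−0.04)·∏(1−qᵢ) over the active causes.
Numerator (weight on configurations with intruder): 0.009409*0.199 = 0.001872
Denominator P(¬barking | passing raccoon, distant siren): 0.040211*0.801 + 0.009409*0.199 = 0.034081
P(intruder | ¬barking, passing raccoon, distant siren) = 0.001872/0.034081 ≈ 0.055

P(intruder | ¬barking, passing raccoon, distant siren) ≈ 0.055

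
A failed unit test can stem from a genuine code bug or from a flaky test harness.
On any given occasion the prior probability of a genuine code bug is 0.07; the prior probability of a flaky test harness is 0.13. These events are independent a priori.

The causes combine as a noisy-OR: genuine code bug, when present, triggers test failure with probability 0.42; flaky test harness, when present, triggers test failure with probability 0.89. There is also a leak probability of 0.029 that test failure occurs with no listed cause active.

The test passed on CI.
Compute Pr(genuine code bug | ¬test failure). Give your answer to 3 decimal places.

Pr(genuine code bug | ¬test failure) ≈ 0.042

Under noisy-OR, P(test failure | causes) = 1 − (1−0.029)·∏(1−qᵢ) over the active causes.
Numerator (weight on configurations with genuine code bug): 0.034298 + 0.000564 = 0.034862
Denominator P(¬test failure): 0.971×0.93×0.87 + 0.10681×0.93×0.13 + 0.56318×0.07×0.87 + 0.06195×0.07×0.13 = 0.833411
P(genuine code bug | ¬test failure) = 0.034862/0.833411 ≈ 0.042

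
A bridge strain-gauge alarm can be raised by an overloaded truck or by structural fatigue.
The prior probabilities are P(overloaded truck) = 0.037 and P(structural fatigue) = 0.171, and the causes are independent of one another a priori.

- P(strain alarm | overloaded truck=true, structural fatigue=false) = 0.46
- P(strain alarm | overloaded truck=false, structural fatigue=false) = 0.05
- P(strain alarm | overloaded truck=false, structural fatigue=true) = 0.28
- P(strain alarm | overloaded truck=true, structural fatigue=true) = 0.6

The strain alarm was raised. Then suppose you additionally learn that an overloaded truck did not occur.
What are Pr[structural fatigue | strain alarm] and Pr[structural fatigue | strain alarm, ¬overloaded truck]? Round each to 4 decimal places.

P(strain alarm) = 0.05*0.963*0.829 + 0.28*0.963*0.171 + 0.46*0.037*0.829 + 0.6*0.037*0.171 = 0.039916 + 0.046108 + 0.014110 + 0.003796 = 0.103930
Of this, 0.049904 comes from 0.046108 + 0.003796 (the structural fatigue=true cases).
P(structural fatigue | strain alarm) = 0.049904 / 0.103930 ≈ 0.4802

Now condition on the additional information:
Weight on structural fatigue=true, given the evidence: 0.28·0.171 = 0.047880
The normalizing constant is 0.05·0.829 + 0.28·0.171 = 0.089330
P(structural fatigue | strain alarm, ¬overloaded truck) = 0.047880/0.089330 ≈ 0.5360
With overloaded truck excluded, structural fatigue must carry more of the explanatory weight for the strain alarm.

Pr[structural fatigue | strain alarm] ≈ 0.4802; Pr[structural fatigue | strain alarm, ¬overloaded truck] ≈ 0.5360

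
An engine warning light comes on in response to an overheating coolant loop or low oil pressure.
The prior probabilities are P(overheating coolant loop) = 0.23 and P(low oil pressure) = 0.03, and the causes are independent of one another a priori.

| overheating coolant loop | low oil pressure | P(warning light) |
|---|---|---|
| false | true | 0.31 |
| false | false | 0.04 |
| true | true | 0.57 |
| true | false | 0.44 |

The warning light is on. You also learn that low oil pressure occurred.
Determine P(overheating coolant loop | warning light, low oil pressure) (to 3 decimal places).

For the numerator, keep only overheating coolant loop=true terms: 0.57·0.23 = 0.131100
Normalizer over all consistent configurations: 0.31·0.77 + 0.57·0.23 = 0.369800
Posterior = 0.131100 / 0.369800 ≈ 0.355

P(overheating coolant loop | warning light, low oil pressure) ≈ 0.355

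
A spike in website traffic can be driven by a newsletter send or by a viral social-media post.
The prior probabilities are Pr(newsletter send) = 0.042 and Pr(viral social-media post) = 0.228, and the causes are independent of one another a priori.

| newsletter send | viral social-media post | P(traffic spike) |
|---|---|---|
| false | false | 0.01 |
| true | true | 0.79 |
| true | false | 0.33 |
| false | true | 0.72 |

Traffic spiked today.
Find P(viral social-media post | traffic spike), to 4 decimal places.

By total probability over the 4 (newsletter send, viral social-media post) configurations:
  P(traffic spike) = 0.01*0.958*0.772 + 0.72*0.958*0.228 + 0.33*0.042*0.772 + 0.79*0.042*0.228
        = 0.007396 + 0.157265 + 0.010700 + 0.007565 = 0.182926
Configurations with viral social-media post contribute 0.164830, so
  P(viral social-media post | traffic spike) = 0.164830 / 0.182926 ≈ 0.9011

P(viral social-media post | traffic spike) ≈ 0.9011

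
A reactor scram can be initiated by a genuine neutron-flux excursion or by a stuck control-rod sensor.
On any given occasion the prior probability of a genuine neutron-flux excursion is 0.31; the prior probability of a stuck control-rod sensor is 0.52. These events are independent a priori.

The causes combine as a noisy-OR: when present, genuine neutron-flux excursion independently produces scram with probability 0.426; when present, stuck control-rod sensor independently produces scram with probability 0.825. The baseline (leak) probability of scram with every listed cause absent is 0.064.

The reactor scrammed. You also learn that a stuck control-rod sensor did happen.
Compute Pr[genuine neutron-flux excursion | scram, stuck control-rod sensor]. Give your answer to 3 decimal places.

Pr[genuine neutron-flux excursion | scram, stuck control-rod sensor] ≈ 0.327

Under noisy-OR, P(scram | causes) = 1 − (1−0.064)·∏(1−qᵢ) over the active causes.
Weight on genuine neutron-flux excursion=true, given the evidence: 0.905979×0.31 = 0.280853
The normalizing constant is 0.8362×0.69 + 0.905979×0.31 = 0.857831
P(genuine neutron-flux excursion | scram, stuck control-rod sensor) = 0.280853/0.857831 ≈ 0.327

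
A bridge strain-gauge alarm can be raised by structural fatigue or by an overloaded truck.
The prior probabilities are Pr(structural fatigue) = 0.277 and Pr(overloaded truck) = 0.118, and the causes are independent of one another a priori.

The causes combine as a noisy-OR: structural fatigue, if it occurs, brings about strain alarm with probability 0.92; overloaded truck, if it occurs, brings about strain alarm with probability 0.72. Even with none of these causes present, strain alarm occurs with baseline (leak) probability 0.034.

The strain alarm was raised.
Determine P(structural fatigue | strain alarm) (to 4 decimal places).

P(structural fatigue | strain alarm) ≈ 0.7541

Under noisy-OR, P(strain alarm | causes) = 1 − (1−0.034)·∏(1−qᵢ) over the active causes.
P(strain alarm) = 0.034×0.723×0.882 + 0.72952×0.723×0.118 + 0.92272×0.277×0.882 + 0.978362×0.277×0.118 = 0.021681 + 0.062238 + 0.225433 + 0.031979 = 0.341331
Of this, 0.257412 comes from 0.225433 + 0.031979 (the structural fatigue=true cases).
P(structural fatigue | strain alarm) = 0.257412 / 0.341331 ≈ 0.7541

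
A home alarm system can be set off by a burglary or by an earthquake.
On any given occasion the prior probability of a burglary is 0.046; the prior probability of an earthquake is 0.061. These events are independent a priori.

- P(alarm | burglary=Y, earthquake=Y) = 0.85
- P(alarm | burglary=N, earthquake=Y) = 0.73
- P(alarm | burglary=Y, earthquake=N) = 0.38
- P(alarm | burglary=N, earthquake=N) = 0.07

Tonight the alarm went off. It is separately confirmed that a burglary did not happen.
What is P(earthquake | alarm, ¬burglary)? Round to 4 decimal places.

P(earthquake | alarm, ¬burglary) ≈ 0.4039

P(alarm | ¬burglary) = 0.07·0.939 + 0.73·0.061 = 0.065730 + 0.044530 = 0.110260
The earthquake-present share is 0.73·0.061 = 0.044530.
So P(earthquake | alarm, ¬burglary) = 0.044530/0.110260 ≈ 0.4039.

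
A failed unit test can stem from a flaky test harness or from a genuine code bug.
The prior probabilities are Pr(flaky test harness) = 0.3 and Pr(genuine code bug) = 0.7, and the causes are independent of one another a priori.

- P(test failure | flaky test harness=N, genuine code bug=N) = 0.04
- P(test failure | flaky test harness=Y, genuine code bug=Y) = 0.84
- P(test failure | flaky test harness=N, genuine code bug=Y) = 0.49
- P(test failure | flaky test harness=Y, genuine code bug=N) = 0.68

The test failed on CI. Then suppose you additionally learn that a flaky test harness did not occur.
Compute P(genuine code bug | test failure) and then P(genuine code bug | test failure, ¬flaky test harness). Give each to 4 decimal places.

P(genuine code bug | test failure) ≈ 0.8568; P(genuine code bug | test failure, ¬flaky test harness) ≈ 0.9662

Enumerate the 4 (flaky test harness, genuine code bug) configurations and weight by the priors:
  P(test failure) = 0.04×0.7×0.3 + 0.49×0.7×0.7 + 0.68×0.3×0.3 + 0.84×0.3×0.7
        = 0.008400 + 0.240100 + 0.061200 + 0.176400 = 0.486100
Configurations with genuine code bug contribute 0.416500, so
  P(genuine code bug | test failure) = 0.416500 / 0.486100 ≈ 0.8568

With the extra evidence:
Weight on genuine code bug=true, given the evidence: 0.49·0.7 = 0.343000
Normalizer over all consistent configurations: 0.04·0.3 + 0.49·0.7 = 0.355000
Posterior = 0.343000 / 0.355000 ≈ 0.9662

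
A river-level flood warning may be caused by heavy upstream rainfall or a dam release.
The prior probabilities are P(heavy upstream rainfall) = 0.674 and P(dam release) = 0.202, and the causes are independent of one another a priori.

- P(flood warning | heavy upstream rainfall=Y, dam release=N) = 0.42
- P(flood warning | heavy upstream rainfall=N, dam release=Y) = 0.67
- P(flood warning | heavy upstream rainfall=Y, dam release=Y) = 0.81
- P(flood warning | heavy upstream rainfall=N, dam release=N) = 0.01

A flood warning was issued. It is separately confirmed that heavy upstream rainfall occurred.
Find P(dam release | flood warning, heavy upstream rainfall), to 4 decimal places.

P(dam release | flood warning, heavy upstream rainfall) ≈ 0.3280

By total probability over both values of dam release:
  P(flood warning | heavy upstream rainfall) = 0.42*0.798 + 0.81*0.202
        = 0.335160 + 0.163620 = 0.498780
Configurations with dam release contribute 0.163620, so
  P(dam release | flood warning, heavy upstream rainfall) = 0.163620 / 0.498780 ≈ 0.3280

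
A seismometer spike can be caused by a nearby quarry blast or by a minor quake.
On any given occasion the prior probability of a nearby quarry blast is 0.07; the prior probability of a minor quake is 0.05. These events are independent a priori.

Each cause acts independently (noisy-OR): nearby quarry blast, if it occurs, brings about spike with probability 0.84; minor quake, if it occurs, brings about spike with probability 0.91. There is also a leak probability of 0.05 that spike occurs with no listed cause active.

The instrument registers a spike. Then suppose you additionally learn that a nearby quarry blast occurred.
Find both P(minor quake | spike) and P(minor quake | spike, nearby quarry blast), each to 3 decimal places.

P(minor quake | spike) ≈ 0.314; P(minor quake | spike, nearby quarry blast) ≈ 0.058

Under noisy-OR, P(spike | causes) = 1 − (1−0.05)·∏(1−qᵢ) over the active causes.
P(spike) = 0.05·0.93·0.95 + 0.9145·0.93·0.05 + 0.848·0.07·0.95 + 0.98632·0.07·0.05 = 0.044175 + 0.042524 + 0.056392 + 0.003452 = 0.146543
Restricting to configurations with minor quake present: 0.042524 + 0.003452 = 0.045976.
Hence the posterior is 0.045976/0.146543 ≈ 0.314.

Now condition on the additional information:
Enumerate both values of minor quake and weight by the priors:
  P(spike | nearby quarry blast) = 0.848*0.95 + 0.98632*0.05
        = 0.805600 + 0.049316 = 0.854916
Configurations with minor quake contribute 0.049316, so
  P(minor quake | spike, nearby quarry blast) = 0.049316 / 0.854916 ≈ 0.058
— nearby quarry blast explains away the evidence for minor quake.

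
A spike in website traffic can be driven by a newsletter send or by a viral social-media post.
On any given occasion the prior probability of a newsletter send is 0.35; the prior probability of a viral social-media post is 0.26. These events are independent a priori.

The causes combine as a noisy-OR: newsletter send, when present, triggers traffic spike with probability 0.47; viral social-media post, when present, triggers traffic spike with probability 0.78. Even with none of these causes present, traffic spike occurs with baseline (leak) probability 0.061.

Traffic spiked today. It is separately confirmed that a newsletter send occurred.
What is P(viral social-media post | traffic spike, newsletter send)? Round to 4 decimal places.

Under noisy-OR, P(traffic spike | causes) = 1 − (1−0.061)·∏(1−qᵢ) over the active causes.
Enumerate both values of viral social-media post and weight by the priors:
  P(traffic spike | newsletter send) = 0.50233*0.74 + 0.890513*0.26
        = 0.371724 + 0.231533 = 0.603257
The terms with viral social-media post present sum to 0.231533, so
  P(viral social-media post | traffic spike, newsletter send) = 0.231533 / 0.603257 ≈ 0.3838

P(viral social-media post | traffic spike, newsletter send) ≈ 0.3838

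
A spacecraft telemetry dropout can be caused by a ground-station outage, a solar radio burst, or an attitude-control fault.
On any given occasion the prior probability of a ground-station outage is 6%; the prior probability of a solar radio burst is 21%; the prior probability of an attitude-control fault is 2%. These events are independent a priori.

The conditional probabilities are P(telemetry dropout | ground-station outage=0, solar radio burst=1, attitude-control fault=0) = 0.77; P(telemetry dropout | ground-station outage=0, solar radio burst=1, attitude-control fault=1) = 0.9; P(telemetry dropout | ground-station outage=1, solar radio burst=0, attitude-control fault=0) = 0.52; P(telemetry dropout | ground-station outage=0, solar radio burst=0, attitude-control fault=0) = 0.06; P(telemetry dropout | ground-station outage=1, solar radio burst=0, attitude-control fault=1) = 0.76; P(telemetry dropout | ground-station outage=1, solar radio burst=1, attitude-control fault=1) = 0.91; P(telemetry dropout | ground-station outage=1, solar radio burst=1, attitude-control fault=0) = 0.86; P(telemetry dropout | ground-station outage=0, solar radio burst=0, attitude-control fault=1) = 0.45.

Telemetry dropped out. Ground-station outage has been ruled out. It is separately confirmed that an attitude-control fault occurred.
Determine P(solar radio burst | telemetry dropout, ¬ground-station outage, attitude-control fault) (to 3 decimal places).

P(telemetry dropout | ¬ground-station outage, attitude-control fault) = 0.45*0.79 + 0.9*0.21 = 0.355500 + 0.189000 = 0.544500
Of this, 0.189000 comes from 0.9*0.21 (the solar radio burst=true cases).
Hence the posterior is 0.189000/0.544500 ≈ 0.347.

P(solar radio burst | telemetry dropout, ¬ground-station outage, attitude-control fault) ≈ 0.347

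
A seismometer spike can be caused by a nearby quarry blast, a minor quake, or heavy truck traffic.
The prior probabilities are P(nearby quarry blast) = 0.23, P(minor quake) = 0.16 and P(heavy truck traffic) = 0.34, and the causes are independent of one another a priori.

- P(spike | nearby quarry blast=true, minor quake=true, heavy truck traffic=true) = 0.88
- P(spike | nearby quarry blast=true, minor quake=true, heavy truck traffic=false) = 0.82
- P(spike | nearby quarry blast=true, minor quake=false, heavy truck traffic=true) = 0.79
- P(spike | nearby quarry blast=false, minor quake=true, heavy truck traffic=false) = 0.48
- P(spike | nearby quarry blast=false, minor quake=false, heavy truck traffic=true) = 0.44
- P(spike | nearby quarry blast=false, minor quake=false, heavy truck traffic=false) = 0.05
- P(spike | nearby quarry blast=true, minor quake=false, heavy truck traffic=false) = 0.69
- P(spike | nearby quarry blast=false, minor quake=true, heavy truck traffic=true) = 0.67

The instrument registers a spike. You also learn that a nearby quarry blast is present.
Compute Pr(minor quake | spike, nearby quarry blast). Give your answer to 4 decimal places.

Enumerate the 4 (minor quake, heavy truck traffic) configurations and weight by the priors:
  P(spike | nearby quarry blast) = 0.69×0.84×0.66 + 0.79×0.84×0.34 + 0.82×0.16×0.66 + 0.88×0.16×0.34
        = 0.382536 + 0.225624 + 0.086592 + 0.047872 = 0.742624
Configurations with minor quake contribute 0.134464, so
  P(minor quake | spike, nearby quarry blast) = 0.134464 / 0.742624 ≈ 0.1811

Pr(minor quake | spike, nearby quarry blast) ≈ 0.1811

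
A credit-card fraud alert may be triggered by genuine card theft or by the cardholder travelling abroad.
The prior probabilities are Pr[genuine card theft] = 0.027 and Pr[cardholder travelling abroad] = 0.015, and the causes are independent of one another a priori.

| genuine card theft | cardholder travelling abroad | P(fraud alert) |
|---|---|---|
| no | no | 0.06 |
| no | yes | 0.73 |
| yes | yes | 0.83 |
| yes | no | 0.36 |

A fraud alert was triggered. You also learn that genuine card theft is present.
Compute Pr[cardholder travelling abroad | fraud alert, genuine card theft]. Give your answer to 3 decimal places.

Enumerate both values of cardholder travelling abroad and weight by the priors:
  P(fraud alert | genuine card theft) = 0.36·0.985 + 0.83·0.015
        = 0.354600 + 0.012450 = 0.367050
Configurations with cardholder travelling abroad contribute 0.012450, so
  P(cardholder travelling abroad | fraud alert, genuine card theft) = 0.012450 / 0.367050 ≈ 0.034

Pr[cardholder travelling abroad | fraud alert, genuine card theft] ≈ 0.034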